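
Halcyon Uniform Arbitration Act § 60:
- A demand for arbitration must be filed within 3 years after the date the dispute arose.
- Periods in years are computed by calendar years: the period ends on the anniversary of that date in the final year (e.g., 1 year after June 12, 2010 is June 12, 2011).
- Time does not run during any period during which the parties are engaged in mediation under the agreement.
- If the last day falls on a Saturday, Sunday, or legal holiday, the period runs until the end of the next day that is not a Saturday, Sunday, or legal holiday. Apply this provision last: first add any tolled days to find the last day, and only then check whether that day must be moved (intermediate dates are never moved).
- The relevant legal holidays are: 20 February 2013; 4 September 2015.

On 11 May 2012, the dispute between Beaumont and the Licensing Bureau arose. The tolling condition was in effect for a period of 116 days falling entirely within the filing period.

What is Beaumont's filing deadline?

September 7, 2015

3 years after 11 May 2012 is May 11, 2015.
Tolling adds 116 days: May 11, 2015 + 116 days = September 4, 2015.
September 4, 2015 is a listed holiday; September 5, 2015 is Saturday; September 6, 2015 is Sunday. The next qualifying day is September 7, 2015.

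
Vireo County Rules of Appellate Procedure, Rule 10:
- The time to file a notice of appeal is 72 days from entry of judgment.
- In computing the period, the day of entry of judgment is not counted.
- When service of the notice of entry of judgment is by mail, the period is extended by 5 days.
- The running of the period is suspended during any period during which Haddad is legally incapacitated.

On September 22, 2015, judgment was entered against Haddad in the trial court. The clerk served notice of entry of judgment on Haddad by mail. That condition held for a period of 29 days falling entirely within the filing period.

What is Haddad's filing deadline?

72 days after September 22, 2015 is December 3, 2015.
Service was by mail, adding 5 days: December 3, 2015 + 5 days = December 8, 2015.
Tolling adds 29 days: December 8, 2015 + 29 days = January 6, 2016.

January 6, 2016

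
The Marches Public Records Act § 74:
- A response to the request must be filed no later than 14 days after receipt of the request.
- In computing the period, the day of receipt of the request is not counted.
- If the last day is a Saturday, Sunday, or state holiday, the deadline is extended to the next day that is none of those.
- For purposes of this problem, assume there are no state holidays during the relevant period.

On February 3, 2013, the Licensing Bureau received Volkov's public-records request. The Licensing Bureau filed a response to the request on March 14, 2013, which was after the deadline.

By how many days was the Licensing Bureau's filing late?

14 days after February 3, 2013 is February 17, 2013.
February 17, 2013 is Sunday. The next qualifying day is February 18, 2013.
The deadline is February 18, 2013; from February 18, 2013 to March 14, 2013 is 24 days.

24 days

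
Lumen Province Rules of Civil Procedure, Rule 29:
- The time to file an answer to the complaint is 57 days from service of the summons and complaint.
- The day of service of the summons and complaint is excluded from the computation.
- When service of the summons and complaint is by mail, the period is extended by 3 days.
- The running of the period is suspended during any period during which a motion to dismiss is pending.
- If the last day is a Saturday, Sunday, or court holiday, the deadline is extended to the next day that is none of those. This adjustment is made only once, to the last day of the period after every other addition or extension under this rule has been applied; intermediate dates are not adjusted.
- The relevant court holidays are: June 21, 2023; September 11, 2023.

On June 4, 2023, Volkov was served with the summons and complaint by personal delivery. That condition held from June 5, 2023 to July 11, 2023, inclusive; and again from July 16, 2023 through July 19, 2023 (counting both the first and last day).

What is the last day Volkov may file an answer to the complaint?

September 12, 2023

57 days after June 4, 2023 is July 31, 2023.
Service was not by mail, so no mail extension applies.
From June 5, 2023 through July 11, 2023 inclusive is 37 days; tolling adds 37 days: July 31, 2023 + 37 days = September 6, 2023.
From July 16, 2023 through July 19, 2023 inclusive is 4 days; tolling adds 4 days: September 6, 2023 + 4 days = September 10, 2023.
September 10, 2023 is Sunday; September 11, 2023 is a listed holiday. The next qualifying day is September 12, 2023.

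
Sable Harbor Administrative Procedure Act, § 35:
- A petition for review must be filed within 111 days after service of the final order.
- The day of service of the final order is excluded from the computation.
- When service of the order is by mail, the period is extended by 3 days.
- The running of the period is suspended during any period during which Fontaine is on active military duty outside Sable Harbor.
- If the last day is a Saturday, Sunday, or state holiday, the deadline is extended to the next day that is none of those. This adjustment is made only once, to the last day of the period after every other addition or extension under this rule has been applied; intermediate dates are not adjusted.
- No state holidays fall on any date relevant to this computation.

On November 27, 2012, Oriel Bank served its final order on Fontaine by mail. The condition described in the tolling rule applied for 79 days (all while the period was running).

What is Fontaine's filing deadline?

111 days after November 27, 2012 is March 18, 2013.
Service was by mail, adding 3 days: March 18, 2013 + 3 days = March 21, 2013.
Tolling adds 79 days: March 21, 2013 + 79 days = June 8, 2013.
June 8, 2013 is Saturday; June 9, 2013 is Sunday. The next qualifying day is June 10, 2013.

June 10, 2013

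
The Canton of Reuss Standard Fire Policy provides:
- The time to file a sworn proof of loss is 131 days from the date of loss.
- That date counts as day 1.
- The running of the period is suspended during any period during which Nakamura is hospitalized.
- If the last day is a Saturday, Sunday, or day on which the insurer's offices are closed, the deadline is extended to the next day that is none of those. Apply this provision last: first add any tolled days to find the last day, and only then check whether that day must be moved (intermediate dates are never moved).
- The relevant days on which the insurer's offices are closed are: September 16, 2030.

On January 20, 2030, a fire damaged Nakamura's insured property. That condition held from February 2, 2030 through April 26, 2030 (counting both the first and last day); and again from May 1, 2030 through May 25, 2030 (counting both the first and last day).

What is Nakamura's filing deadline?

September 17, 2030

Counting January 20, 2030 as day 1, day 131 is May 30, 2030.
From February 2, 2030 through April 26, 2030 inclusive is 84 days; tolling adds 84 days: May 30, 2030 + 84 days = August 22, 2030.
From May 1, 2030 through May 25, 2030 inclusive is 25 days; tolling adds 25 days: August 22, 2030 + 25 days = September 16, 2030.
September 16, 2030 is a listed holiday. The next qualifying day is September 17, 2030.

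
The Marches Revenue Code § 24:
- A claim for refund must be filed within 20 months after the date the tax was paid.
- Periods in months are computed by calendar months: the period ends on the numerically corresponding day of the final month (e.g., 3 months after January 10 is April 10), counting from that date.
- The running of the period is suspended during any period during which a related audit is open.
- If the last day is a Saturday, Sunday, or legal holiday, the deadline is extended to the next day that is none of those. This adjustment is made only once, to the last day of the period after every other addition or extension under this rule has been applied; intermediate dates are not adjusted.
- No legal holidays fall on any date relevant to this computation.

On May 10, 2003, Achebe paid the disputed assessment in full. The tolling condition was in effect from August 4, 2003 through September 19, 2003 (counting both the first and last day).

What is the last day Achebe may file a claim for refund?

February 28, 2005

20 months after May 10, 2003 is January 10, 2005.
From August 4, 2003 through September 19, 2003 inclusive is 47 days; tolling adds 47 days: January 10, 2005 + 47 days = February 26, 2005.
February 26, 2005 is Saturday; February 27, 2005 is Sunday. The next qualifying day is February 28, 2005.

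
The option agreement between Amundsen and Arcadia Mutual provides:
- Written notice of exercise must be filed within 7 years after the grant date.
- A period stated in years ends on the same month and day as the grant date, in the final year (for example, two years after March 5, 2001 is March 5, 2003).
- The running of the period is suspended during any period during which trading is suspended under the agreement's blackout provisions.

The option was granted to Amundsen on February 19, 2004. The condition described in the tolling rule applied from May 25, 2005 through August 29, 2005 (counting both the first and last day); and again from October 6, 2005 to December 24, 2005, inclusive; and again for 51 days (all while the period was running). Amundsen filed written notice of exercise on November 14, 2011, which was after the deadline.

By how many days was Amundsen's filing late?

40 days

7 years after February 19, 2004 is February 19, 2011.
From May 25, 2005 through August 29, 2005 inclusive is 97 days; tolling adds 97 days: February 19, 2011 + 97 days = May 27, 2011.
From October 6, 2005 through December 24, 2005 inclusive is 80 days; tolling adds 80 days: May 27, 2011 + 80 days = August 15, 2011.
Tolling adds 51 days: August 15, 2011 + 51 days = October 5, 2011.
The deadline is October 5, 2011; from October 5, 2011 to November 14, 2011 is 40 days.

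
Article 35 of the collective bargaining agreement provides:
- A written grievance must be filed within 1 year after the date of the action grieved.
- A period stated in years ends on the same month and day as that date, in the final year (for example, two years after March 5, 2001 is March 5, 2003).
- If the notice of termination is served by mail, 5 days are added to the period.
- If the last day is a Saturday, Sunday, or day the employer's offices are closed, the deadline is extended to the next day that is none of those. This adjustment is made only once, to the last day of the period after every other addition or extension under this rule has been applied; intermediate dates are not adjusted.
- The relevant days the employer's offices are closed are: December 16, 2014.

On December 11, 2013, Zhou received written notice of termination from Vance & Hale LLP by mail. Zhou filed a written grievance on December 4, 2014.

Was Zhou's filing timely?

Yes

1 year after December 11, 2013 is December 11, 2014.
Service was by mail, adding 5 days: December 11, 2014 + 5 days = December 16, 2014.
December 16, 2014 is a listed holiday. The next qualifying day is December 17, 2014.
The deadline is December 17, 2014; the filing on December 4, 2014 is on or before that date.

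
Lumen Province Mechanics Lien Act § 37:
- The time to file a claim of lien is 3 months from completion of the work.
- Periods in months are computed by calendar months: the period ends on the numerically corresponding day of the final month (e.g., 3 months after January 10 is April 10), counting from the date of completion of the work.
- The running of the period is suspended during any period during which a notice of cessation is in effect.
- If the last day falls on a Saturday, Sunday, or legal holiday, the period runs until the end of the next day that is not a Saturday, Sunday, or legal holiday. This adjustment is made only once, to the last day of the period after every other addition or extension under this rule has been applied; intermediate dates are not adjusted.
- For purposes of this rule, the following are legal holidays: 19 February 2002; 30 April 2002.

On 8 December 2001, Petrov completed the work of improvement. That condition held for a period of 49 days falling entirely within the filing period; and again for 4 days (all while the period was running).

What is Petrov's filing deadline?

May 1, 2002

3 months after 8 December 2001 is March 8, 2002.
Tolling adds 49 days: March 8, 2002 + 49 days = April 26, 2002.
Tolling adds 4 days: April 26, 2002 + 4 days = April 30, 2002.
April 30, 2002 is a listed holiday. The next qualifying day is May 1, 2002.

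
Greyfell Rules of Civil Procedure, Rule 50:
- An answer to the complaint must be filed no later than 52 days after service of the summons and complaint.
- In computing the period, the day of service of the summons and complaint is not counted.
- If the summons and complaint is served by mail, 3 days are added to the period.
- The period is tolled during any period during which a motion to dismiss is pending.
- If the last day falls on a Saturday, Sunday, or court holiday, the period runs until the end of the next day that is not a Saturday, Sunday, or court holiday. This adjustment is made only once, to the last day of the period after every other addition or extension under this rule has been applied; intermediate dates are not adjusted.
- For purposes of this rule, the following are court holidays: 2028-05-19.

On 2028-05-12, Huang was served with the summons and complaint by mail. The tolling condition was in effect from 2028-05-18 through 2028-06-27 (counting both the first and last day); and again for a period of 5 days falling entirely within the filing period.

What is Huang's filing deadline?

52 days after 2028-05-12 is July 3, 2028.
Service was by mail, adding 3 days: July 3, 2028 + 3 days = July 6, 2028.
From May 18, 2028 through June 27, 2028 inclusive is 41 days; tolling adds 41 days: July 6, 2028 + 41 days = August 16, 2028.
Tolling adds 5 days: August 16, 2028 + 5 days = August 21, 2028.
August 21, 2028 is a Monday and not a court holiday, so no extension applies.

August 21, 2028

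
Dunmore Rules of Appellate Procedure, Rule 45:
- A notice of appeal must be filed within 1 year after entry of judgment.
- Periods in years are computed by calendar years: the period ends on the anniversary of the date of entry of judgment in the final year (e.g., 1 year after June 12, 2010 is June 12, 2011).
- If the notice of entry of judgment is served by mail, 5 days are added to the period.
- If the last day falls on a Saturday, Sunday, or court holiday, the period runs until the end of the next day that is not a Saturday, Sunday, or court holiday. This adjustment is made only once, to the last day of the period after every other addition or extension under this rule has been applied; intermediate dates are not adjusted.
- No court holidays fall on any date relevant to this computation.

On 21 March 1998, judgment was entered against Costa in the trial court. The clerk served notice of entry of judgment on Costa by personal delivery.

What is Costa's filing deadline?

1 year after 21 March 1998 is March 21, 1999.
Service was not by mail, so no mail extension applies.
March 21, 1999 is Sunday. The next qualifying day is March 22, 1999.

March 22, 1999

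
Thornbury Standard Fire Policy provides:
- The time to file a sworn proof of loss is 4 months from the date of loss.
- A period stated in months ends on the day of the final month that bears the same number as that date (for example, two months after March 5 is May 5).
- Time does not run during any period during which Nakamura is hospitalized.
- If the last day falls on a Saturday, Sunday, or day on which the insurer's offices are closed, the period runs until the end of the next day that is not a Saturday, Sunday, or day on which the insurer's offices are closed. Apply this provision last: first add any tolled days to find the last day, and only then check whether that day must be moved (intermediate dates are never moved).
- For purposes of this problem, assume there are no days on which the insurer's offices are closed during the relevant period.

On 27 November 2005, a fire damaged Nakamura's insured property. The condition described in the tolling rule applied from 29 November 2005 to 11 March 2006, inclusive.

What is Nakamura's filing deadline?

July 10, 2006

4 months after 27 November 2005 is March 27, 2006.
From November 29, 2005 through March 11, 2006 inclusive is 103 days; tolling adds 103 days: March 27, 2006 + 103 days = July 8, 2006.
July 8, 2006 is Saturday; July 9, 2006 is Sunday. The next qualifying day is July 10, 2006.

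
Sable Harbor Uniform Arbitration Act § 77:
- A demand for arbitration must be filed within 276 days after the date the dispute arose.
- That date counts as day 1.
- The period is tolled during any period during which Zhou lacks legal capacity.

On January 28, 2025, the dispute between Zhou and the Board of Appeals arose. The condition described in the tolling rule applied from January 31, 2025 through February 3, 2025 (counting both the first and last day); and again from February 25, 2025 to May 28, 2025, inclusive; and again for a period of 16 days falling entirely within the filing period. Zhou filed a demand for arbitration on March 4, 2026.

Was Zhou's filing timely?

No

Counting January 28, 2025 as day 1, day 276 is October 30, 2025.
From January 31, 2025 through February 3, 2025 inclusive is 4 days; tolling adds 4 days: October 30, 2025 + 4 days = November 3, 2025.
From February 25, 2025 through May 28, 2025 inclusive is 93 days; tolling adds 93 days: November 3, 2025 + 93 days = February 4, 2026.
Tolling adds 16 days: February 4, 2026 + 16 days = February 20, 2026.
The deadline is February 20, 2026; the filing on March 4, 2026 is after that date.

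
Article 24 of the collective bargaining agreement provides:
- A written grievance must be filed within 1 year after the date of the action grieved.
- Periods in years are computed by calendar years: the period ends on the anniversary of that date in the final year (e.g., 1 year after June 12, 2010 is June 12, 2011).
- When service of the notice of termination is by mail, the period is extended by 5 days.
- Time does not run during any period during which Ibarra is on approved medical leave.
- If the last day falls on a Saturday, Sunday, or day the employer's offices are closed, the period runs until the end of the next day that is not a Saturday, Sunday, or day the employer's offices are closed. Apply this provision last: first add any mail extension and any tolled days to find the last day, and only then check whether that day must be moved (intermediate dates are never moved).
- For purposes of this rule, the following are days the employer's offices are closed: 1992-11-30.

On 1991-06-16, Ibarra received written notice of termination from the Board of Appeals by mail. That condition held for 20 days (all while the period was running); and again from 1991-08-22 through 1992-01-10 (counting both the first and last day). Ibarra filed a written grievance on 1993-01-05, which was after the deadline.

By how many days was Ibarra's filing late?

1 year after 1991-06-16 is June 16, 1992.
Service was by mail, adding 5 days: June 16, 1992 + 5 days = June 21, 1992.
Tolling adds 20 days: June 21, 1992 + 20 days = July 11, 1992.
From August 22, 1991 through January 10, 1992 inclusive is 142 days; tolling adds 142 days: July 11, 1992 + 142 days = November 30, 1992.
November 30, 1992 is a listed holiday. The next qualifying day is December 1, 1992.
The deadline is December 1, 1992; from December 1, 1992 to January 5, 1993 is 35 days.

35 days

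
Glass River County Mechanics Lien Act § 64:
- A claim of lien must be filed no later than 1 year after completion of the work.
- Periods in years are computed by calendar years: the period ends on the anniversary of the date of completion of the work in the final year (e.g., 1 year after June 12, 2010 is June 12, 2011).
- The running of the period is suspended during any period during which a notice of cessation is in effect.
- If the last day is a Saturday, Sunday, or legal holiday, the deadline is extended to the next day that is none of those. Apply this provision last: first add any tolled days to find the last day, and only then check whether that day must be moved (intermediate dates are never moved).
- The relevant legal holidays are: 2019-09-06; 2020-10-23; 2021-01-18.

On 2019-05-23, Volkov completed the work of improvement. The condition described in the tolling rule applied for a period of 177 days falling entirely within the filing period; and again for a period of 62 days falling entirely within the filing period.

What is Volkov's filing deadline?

January 19, 2021

1 year after 2019-05-23 is May 23, 2020.
Tolling adds 177 days: May 23, 2020 + 177 days = November 16, 2020.
Tolling adds 62 days: November 16, 2020 + 62 days = January 17, 2021.
January 17, 2021 is Sunday; January 18, 2021 is a listed holiday. The next qualifying day is January 19, 2021.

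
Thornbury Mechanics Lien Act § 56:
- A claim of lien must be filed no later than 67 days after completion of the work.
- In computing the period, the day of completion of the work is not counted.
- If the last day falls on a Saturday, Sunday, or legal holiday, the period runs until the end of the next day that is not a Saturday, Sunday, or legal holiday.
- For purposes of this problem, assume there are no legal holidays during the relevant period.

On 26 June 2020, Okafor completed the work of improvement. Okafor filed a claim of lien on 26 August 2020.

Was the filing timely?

67 days after 26 June 2020 is September 1, 2020.
September 1, 2020 is a Tuesday and not a legal holiday, so no extension applies.
The deadline is September 1, 2020; the filing on August 26, 2020 is on or before that date.

Yes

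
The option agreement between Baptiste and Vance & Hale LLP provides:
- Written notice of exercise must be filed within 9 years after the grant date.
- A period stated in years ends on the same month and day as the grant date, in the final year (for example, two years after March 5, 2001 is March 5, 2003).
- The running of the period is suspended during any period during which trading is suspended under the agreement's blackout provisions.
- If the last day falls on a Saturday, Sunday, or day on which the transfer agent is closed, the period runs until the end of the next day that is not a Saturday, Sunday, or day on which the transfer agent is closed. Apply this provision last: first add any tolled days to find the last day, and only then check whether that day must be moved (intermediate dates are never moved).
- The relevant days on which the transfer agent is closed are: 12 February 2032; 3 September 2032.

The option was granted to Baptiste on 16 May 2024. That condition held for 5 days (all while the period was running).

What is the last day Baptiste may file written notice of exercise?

9 years after 16 May 2024 is May 16, 2033.
Tolling adds 5 days: May 16, 2033 + 5 days = May 21, 2033.
May 21, 2033 is Saturday; May 22, 2033 is Sunday. The next qualifying day is May 23, 2033.

May 23, 2033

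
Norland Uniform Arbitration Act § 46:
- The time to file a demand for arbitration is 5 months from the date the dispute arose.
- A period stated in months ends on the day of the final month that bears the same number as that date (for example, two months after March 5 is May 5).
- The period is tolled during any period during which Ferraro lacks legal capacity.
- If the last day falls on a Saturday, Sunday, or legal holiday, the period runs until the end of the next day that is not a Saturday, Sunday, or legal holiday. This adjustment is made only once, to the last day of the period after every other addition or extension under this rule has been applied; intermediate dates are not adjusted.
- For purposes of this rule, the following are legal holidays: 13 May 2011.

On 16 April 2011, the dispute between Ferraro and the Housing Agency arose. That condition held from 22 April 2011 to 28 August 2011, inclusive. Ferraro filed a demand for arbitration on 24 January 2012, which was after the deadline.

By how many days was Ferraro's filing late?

1 day

5 months after 16 April 2011 is September 16, 2011.
From April 22, 2011 through August 28, 2011 inclusive is 129 days; tolling adds 129 days: September 16, 2011 + 129 days = January 23, 2012.
January 23, 2012 is a Monday and not a legal holiday, so no extension applies.
The deadline is January 23, 2012; from January 23, 2012 to January 24, 2012 is 1 days.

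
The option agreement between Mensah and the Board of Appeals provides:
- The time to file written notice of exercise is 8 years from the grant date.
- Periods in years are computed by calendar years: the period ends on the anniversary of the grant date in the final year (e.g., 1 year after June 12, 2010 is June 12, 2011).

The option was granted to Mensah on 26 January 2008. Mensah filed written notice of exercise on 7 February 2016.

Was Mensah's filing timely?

No

8 years after 26 January 2008 is January 26, 2016.
The deadline is January 26, 2016; the filing on February 7, 2016 is after that date.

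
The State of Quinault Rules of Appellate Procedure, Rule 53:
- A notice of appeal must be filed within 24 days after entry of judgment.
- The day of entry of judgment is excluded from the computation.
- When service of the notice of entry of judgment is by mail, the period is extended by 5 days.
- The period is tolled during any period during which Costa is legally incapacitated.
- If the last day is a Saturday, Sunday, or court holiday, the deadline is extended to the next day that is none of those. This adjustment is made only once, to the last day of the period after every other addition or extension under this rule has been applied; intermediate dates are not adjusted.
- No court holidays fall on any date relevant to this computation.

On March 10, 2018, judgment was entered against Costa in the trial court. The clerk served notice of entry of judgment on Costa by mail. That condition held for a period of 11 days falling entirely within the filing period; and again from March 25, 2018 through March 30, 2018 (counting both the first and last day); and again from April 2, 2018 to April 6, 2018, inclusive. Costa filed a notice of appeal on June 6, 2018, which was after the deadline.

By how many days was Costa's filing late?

37 days

24 days after March 10, 2018 is April 3, 2018.
Service was by mail, adding 5 days: April 3, 2018 + 5 days = April 8, 2018.
Tolling adds 11 days: April 8, 2018 + 11 days = April 19, 2018.
From March 25, 2018 through March 30, 2018 inclusive is 6 days; tolling adds 6 days: April 19, 2018 + 6 days = April 25, 2018.
From April 2, 2018 through April 6, 2018 inclusive is 5 days; tolling adds 5 days: April 25, 2018 + 5 days = April 30, 2018.
April 30, 2018 is a Monday and not a court holiday, so no extension applies.
The deadline is April 30, 2018; from April 30, 2018 to June 6, 2018 is 37 days.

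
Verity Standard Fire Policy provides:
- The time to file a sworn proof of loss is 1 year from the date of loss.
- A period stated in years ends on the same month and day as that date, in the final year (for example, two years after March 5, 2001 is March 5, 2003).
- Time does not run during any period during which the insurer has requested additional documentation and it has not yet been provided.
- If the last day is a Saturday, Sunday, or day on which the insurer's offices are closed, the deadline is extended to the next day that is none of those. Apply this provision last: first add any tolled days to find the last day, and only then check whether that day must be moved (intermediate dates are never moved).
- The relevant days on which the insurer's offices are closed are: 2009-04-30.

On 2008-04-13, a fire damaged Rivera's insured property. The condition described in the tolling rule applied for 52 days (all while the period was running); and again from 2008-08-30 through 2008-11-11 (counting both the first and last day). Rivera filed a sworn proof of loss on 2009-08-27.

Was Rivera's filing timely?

1 year after 2008-04-13 is April 13, 2009.
Tolling adds 52 days: April 13, 2009 + 52 days = June 4, 2009.
From August 30, 2008 through November 11, 2008 inclusive is 74 days; tolling adds 74 days: June 4, 2009 + 74 days = August 17, 2009.
August 17, 2009 is a Monday and not a day on which the insurer's offices are closed, so no extension applies.
The deadline is August 17, 2009; the filing on August 27, 2009 is after that date.

No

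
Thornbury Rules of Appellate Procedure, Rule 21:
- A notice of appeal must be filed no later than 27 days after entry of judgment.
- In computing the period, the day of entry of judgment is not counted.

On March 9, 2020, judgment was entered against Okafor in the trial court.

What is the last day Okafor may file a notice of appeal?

27 days after March 9, 2020 is April 5, 2020.

April 5, 2020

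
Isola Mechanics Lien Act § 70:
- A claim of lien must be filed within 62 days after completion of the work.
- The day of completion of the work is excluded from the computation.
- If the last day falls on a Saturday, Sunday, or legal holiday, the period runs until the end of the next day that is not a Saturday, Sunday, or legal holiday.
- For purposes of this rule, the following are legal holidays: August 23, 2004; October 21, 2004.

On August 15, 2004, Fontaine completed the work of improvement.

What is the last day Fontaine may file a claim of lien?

62 days after August 15, 2004 is October 16, 2004.
October 16, 2004 is Saturday; October 17, 2004 is Sunday. The next qualifying day is October 18, 2004.

October 18, 2004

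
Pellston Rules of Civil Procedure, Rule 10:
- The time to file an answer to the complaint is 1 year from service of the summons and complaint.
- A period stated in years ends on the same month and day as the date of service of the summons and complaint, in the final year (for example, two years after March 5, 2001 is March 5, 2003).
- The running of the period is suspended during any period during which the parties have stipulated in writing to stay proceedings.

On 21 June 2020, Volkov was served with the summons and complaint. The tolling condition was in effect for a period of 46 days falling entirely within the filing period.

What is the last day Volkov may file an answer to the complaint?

August 6, 2021

1 year after 21 June 2020 is June 21, 2021.
Tolling adds 46 days: June 21, 2021 + 46 days = August 6, 2021.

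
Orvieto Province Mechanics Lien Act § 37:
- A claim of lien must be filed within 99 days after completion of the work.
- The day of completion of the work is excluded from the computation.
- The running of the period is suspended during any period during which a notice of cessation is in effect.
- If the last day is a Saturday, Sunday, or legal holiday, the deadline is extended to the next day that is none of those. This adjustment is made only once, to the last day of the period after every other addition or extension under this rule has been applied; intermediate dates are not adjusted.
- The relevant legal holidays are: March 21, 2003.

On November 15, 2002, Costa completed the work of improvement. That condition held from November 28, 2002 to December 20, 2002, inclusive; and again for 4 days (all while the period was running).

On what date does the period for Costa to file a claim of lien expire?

99 days after November 15, 2002 is February 22, 2003.
From November 28, 2002 through December 20, 2002 inclusive is 23 days; tolling adds 23 days: February 22, 2003 + 23 days = March 17, 2003.
Tolling adds 4 days: March 17, 2003 + 4 days = March 21, 2003.
March 21, 2003 is a listed holiday; March 22, 2003 is Saturday; March 23, 2003 is Sunday. The next qualifying day is March 24, 2003.

March 24, 2003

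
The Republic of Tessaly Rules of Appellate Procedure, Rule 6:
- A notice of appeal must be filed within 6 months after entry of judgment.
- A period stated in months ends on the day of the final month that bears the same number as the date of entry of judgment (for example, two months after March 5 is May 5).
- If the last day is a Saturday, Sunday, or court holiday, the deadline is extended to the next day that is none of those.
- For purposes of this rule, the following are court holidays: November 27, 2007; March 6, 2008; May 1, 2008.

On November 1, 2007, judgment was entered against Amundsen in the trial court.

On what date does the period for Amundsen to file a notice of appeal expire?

May 2, 2008

6 months after November 1, 2007 is May 1, 2008.
May 1, 2008 is a listed holiday. The next qualifying day is May 2, 2008.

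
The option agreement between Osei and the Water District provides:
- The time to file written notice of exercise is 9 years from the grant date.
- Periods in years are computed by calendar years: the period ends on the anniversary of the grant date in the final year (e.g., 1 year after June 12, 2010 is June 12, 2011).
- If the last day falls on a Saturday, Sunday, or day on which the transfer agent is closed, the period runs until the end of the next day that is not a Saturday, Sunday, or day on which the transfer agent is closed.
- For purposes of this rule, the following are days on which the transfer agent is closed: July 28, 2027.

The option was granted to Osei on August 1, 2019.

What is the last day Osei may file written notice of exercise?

9 years after August 1, 2019 is August 1, 2028.
August 1, 2028 is a Tuesday and not a day on which the transfer agent is closed, so no extension applies.

August 1, 2028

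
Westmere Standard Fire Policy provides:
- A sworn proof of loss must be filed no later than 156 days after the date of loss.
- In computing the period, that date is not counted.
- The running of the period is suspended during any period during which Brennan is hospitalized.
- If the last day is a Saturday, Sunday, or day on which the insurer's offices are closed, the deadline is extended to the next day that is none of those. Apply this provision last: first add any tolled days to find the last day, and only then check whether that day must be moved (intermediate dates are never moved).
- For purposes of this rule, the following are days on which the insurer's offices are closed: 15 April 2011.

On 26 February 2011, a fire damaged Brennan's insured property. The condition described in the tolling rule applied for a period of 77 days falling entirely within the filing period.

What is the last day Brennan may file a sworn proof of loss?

156 days after 26 February 2011 is August 1, 2011.
Tolling adds 77 days: August 1, 2011 + 77 days = October 17, 2011.
October 17, 2011 is a Monday and not a day on which the insurer's offices are closed, so no extension applies.

October 17, 2011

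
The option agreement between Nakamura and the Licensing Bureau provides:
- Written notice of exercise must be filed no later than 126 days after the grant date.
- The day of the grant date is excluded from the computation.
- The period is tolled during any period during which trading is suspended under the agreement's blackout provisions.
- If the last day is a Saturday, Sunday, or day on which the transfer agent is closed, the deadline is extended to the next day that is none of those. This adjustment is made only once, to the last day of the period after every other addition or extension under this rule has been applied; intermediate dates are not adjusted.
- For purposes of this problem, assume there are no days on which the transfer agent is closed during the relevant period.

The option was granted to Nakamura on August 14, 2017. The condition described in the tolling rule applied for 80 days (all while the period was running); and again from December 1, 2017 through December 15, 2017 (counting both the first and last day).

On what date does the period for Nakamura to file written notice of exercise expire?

126 days after August 14, 2017 is December 18, 2017.
Tolling adds 80 days: December 18, 2017 + 80 days = March 8, 2018.
From December 1, 2017 through December 15, 2017 inclusive is 15 days; tolling adds 15 days: March 8, 2018 + 15 days = March 23, 2018.
March 23, 2018 is a Friday and not a day on which the transfer agent is closed, so no extension applies.

March 23, 2018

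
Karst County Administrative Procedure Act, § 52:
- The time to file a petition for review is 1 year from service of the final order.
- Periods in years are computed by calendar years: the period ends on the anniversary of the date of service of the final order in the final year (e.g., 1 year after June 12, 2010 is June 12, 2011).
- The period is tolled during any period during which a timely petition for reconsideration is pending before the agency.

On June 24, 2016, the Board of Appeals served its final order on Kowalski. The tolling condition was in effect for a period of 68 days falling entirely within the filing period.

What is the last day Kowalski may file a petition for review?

August 31, 2017

1 year after June 24, 2016 is June 24, 2017.
Tolling adds 68 days: June 24, 2017 + 68 days = August 31, 2017.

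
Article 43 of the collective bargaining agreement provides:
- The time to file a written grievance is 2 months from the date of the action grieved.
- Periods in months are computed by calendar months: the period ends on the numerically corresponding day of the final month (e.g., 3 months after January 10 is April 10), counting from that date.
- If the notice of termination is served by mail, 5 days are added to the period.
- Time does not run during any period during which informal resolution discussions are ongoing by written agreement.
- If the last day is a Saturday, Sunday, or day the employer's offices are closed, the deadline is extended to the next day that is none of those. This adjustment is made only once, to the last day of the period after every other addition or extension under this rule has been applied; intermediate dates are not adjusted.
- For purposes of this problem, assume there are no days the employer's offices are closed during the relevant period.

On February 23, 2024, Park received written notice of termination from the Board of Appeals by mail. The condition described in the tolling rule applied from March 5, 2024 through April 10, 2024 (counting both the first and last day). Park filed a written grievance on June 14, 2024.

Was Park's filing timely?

No

2 months after February 23, 2024 is April 23, 2024.
Service was by mail, adding 5 days: April 23, 2024 + 5 days = April 28, 2024.
From March 5, 2024 through April 10, 2024 inclusive is 37 days; tolling adds 37 days: April 28, 2024 + 37 days = June 4, 2024.
June 4, 2024 is a Tuesday and not a day the employer's offices are closed, so no extension applies.
The deadline is June 4, 2024; the filing on June 14, 2024 is after that date.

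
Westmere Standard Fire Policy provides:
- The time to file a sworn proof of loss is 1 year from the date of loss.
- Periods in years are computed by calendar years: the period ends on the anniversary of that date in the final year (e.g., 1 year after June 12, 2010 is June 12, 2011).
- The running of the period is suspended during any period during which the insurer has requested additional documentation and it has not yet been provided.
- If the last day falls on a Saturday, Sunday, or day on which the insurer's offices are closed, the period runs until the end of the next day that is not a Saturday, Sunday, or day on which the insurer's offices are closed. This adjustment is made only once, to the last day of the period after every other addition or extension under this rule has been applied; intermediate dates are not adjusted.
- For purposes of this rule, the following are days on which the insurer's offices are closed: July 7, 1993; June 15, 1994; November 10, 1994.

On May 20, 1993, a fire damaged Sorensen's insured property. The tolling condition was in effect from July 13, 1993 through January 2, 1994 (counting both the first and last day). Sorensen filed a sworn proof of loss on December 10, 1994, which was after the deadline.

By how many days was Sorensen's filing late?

29 days

1 year after May 20, 1993 is May 20, 1994.
From July 13, 1993 through January 2, 1994 inclusive is 174 days; tolling adds 174 days: May 20, 1994 + 174 days = November 10, 1994.
November 10, 1994 is a listed holiday. The next qualifying day is November 11, 1994.
The deadline is November 11, 1994; from November 11, 1994 to December 10, 1994 is 29 days.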